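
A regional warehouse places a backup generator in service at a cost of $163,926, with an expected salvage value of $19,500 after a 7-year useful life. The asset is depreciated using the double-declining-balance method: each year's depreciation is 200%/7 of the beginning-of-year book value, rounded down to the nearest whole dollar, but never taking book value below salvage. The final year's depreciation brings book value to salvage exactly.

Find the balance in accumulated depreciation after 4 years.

$121,254

Depreciable base = $163,926 − $19,500 = $144,426.
Year 1: ⌊$163,926 × 200%/7⌋ = $46,836. Book value $117,090.
Year 2: ⌊$117,090 × 200%/7⌋ = $33,454. Book value $83,636.
Year 3: ⌊$83,636 × 200%/7⌋ = $23,896. Book value $59,740.
Year 4: ⌊$59,740 × 200%/7⌋ = $17,068. Book value $42,672.
Accumulated through year 4 = $163,926 − $42,672 = $121,254.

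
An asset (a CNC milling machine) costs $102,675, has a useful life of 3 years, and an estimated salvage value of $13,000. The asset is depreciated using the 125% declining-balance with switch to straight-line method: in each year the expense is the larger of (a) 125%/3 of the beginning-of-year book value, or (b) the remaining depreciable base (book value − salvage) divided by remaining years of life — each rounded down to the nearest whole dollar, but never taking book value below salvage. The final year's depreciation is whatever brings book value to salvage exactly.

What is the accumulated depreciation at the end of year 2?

$67,736

Depreciable base = $102,675 − $13,000 = $89,675.
Year 1: DB = ⌊$102,675 × 125%/3⌋ = $42,781; SL = ⌊$89,675/3⌋ = $29,891 → take DB $42,781. Book value $59,894.
Year 2: DB = ⌊$59,894 × 125%/3⌋ = $24,955; SL = ⌊$46,894/2⌋ = $23,447 → take DB $24,955. Book value $34,939.
Accumulated through year 2 = $102,675 − $34,939 = $67,736.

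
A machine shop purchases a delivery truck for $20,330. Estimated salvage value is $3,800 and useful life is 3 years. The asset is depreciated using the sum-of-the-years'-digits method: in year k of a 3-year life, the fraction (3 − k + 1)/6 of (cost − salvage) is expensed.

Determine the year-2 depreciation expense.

Depreciable base = $20,330 − $3,800 = $16,530.
Sum of the years' digits = 3+2+1 = 6.
Year 1: $16,530 × 3/6 = $8,265. Book value $12,065.
Year 2: $16,530 × 2/6 = $5,510. Book value $6,555.

$5,510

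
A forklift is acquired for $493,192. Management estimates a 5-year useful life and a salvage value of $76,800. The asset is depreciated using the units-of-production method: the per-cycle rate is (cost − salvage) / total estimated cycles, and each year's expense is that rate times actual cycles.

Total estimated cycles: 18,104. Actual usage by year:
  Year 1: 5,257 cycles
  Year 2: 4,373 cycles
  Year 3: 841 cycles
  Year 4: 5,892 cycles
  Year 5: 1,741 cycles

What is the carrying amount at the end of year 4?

Depreciable base = $493,192 − $76,800 = $416,392.
Rate = $416,392 / 18,104 cycles = $23 per cycle.
Year 1: 5,257 × $23 = $120,911. Book value $372,281.
Year 2: 4,373 × $23 = $100,579. Book value $271,702.
Year 3: 841 × $23 = $19,343. Book value $252,359.
Year 4: 5,892 × $23 = $135,516. Book value $116,843.

$116,843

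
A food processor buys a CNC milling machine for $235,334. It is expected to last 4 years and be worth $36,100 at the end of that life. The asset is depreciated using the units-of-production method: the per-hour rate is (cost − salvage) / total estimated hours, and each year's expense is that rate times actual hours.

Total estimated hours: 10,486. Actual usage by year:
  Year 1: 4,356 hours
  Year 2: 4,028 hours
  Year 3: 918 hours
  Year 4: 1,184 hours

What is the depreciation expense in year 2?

$76,532

Depreciable base = $235,334 − $36,100 = $199,234.
Rate = $199,234 / 10,486 hours = $19 per hour.
Year 1: 4,356 × $19 = $82,764. Book value $152,570.
Year 2: 4,028 × $19 = $76,532. Book value $76,038.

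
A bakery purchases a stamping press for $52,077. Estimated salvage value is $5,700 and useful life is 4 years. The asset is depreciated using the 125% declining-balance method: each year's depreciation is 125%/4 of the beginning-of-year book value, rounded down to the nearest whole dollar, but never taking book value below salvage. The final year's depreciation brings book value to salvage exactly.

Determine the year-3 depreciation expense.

$7,692

Depreciable base = $52,077 − $5,700 = $46,377.
Year 1: ⌊$52,077 × 125%/4⌋ = $16,274. Book value $35,803.
Year 2: ⌊$35,803 × 125%/4⌋ = $11,188. Book value $24,615.
Year 3: ⌊$24,615 × 125%/4⌋ = $7,692. Book value $16,923.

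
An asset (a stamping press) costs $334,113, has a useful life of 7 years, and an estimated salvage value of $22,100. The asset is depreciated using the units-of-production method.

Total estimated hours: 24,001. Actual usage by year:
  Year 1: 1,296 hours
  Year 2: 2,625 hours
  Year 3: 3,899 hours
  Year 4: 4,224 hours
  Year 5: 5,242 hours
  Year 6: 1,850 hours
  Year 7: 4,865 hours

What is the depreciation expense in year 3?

$50,687

Depreciable base = $334,113 − $22,100 = $312,013.
Rate = $312,013 / 24,001 hours = $13 per hour.
Year 1: 1,296 × $13 = $16,848. Book value $317,265.
Year 2: 2,625 × $13 = $34,125. Book value $283,140.
Year 3: 3,899 × $13 = $50,687. Book value $232,453.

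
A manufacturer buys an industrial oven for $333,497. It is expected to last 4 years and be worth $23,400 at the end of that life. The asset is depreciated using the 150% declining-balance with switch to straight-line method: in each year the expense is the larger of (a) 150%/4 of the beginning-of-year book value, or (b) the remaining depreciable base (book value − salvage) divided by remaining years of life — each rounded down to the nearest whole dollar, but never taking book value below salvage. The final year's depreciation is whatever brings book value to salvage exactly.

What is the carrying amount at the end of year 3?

Depreciable base = $333,497 − $23,400 = $310,097.
Year 1: DB = ⌊$333,497 × 150%/4⌋ = $125,061; SL = ⌊$310,097/4⌋ = $77,524 → take DB $125,061. Book value $208,436.
Year 2: DB = ⌊$208,436 × 150%/4⌋ = $78,163; SL = ⌊$185,036/3⌋ = $61,678 → take DB $78,163. Book value $130,273.
Year 3: DB = ⌊$130,273 × 150%/4⌋ = $48,852; SL = ⌊$106,873/2⌋ = $53,436 → take SL $53,436. Book value $76,837.

$76,837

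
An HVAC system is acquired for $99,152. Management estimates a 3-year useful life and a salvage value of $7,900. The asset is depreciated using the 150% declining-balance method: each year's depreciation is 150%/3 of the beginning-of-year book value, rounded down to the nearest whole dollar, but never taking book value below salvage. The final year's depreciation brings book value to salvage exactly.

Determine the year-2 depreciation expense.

$24,788

Depreciable base = $99,152 − $7,900 = $91,252.
Year 1: ⌊$99,152 × 150%/3⌋ = $49,576. Book value $49,576.
Year 2: ⌊$49,576 × 150%/3⌋ = $24,788. Book value $24,788.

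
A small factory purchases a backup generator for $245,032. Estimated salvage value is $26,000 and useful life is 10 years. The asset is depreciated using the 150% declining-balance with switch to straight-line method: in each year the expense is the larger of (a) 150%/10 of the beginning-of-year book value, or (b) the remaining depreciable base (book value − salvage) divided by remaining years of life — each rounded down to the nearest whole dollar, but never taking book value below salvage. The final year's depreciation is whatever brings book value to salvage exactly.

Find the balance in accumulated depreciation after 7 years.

$169,397

Depreciable base = $245,032 − $26,000 = $219,032.
Year 1: DB = ⌊$245,032 × 150%/10⌋ = $36,754; SL = ⌊$219,032/10⌋ = $21,903 → take DB $36,754. Book value $208,278.
Year 2: DB = ⌊$208,278 × 150%/10⌋ = $31,241; SL = ⌊$182,278/9⌋ = $20,253 → take DB $31,241. Book value $177,037.
Year 3: DB = ⌊$177,037 × 150%/10⌋ = $26,555; SL = ⌊$151,037/8⌋ = $18,879 → take DB $26,555. Book value $150,482.
Year 4: DB = ⌊$150,482 × 150%/10⌋ = $22,572; SL = ⌊$124,482/7⌋ = $17,783 → take DB $22,572. Book value $127,910.
Year 5: DB = ⌊$127,910 × 150%/10⌋ = $19,186; SL = ⌊$101,910/6⌋ = $16,985 → take DB $19,186. Book value $108,724.
Year 6: DB = ⌊$108,724 × 150%/10⌋ = $16,308; SL = ⌊$82,724/5⌋ = $16,544 → take SL $16,544. Book value $92,180.
Year 7: DB = ⌊$92,180 × 150%/10⌋ = $13,827; SL = ⌊$66,180/4⌋ = $16,545 → take SL $16,545. Book value $75,635.
Accumulated through year 7 = $245,032 − $75,635 = $169,397.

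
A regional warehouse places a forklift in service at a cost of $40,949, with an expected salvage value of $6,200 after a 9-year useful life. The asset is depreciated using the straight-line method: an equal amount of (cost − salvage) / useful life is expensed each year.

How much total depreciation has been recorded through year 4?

Depreciable base = $40,949 − $6,200 = $34,749.
Annual expense = $34,749 / 9 = $3,861.
End of year 1: book value $37,088.
End of year 2: book value $33,227.
End of year 3: book value $29,366.
End of year 4: book value $25,505.
Accumulated through year 4 = $40,949 − $25,505 = $15,444.

$15,444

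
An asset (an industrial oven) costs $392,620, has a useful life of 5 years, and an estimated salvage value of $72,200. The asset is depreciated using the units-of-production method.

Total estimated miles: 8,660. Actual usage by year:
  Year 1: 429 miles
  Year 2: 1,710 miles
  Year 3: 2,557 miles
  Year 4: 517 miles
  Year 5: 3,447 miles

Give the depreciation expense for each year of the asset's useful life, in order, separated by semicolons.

Depreciable base = $392,620 − $72,200 = $320,420.
Rate = $320,420 / 8,660 miles = $37 per mile.
Year 1: 429 × $37 = $15,873. Book value $376,747.
Year 2: 1,710 × $37 = $63,270. Book value $313,477.
Year 3: 2,557 × $37 = $94,609. Book value $218,868.
Year 4: 517 × $37 = $19,129. Book value $199,739.
Year 5: 3,447 × $37 = $127,539. Book value $72,200.

$15,873; $63,270; $94,609; $19,129; $127,539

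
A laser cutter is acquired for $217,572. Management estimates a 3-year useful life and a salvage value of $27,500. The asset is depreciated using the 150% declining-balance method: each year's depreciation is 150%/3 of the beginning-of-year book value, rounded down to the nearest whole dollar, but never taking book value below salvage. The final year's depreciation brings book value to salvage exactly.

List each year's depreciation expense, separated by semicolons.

Depreciable base = $217,572 − $27,500 = $190,072.
Year 1: ⌊$217,572 × 150%/3⌋ = $108,786. Book value $108,786.
Year 2: ⌊$108,786 × 150%/3⌋ = $54,393. Book value $54,393.
Year 3 (final): $54,393 − $27,500 = $26,893. Book value $27,500.

$108,786; $54,393; $26,893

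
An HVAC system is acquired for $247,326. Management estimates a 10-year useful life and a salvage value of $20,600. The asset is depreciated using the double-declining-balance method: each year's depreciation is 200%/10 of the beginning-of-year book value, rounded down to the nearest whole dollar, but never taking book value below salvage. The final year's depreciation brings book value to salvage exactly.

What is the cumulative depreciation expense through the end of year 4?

Depreciable base = $247,326 − $20,600 = $226,726.
Year 1: ⌊$247,326 × 200%/10⌋ = $49,465. Book value $197,861.
Year 2: ⌊$197,861 × 200%/10⌋ = $39,572. Book value $158,289.
Year 3: ⌊$158,289 × 200%/10⌋ = $31,657. Book value $126,632.
Year 4: ⌊$126,632 × 200%/10⌋ = $25,326. Book value $101,306.
Accumulated through year 4 = $247,326 − $101,306 = $146,020.

$146,020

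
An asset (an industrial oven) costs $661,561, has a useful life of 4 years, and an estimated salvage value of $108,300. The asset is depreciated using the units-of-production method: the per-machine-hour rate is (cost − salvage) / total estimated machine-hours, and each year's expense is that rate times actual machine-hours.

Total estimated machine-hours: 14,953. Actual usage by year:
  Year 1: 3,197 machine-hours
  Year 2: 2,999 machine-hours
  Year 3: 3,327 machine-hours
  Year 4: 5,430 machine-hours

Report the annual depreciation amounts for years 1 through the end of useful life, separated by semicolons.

Depreciable base = $661,561 − $108,300 = $553,261.
Rate = $553,261 / 14,953 machine-hours = $37 per machine-hour.
Year 1: 3,197 × $37 = $118,289. Book value $543,272.
Year 2: 2,999 × $37 = $110,963. Book value $432,309.
Year 3: 3,327 × $37 = $123,099. Book value $309,210.
Year 4: 5,430 × $37 = $200,910. Book value $108,300.

$118,289; $110,963; $123,099; $200,910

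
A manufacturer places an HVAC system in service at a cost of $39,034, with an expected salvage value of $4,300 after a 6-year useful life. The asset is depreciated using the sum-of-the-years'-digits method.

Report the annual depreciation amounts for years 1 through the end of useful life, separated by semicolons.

$9,924; $8,270; $6,616; $4,962; $3,308; $1,654

Depreciable base = $39,034 − $4,300 = $34,734.
Sum of the years' digits = 6+5+4+3+2+1 = 21.
Year 1: $34,734 × 6/21 = $9,924. Book value $29,110.
Year 2: $34,734 × 5/21 = $8,270. Book value $20,840.
Year 3: $34,734 × 4/21 = $6,616. Book value $14,224.
Year 4: $34,734 × 3/21 = $4,962. Book value $9,262.
Year 5: $34,734 × 2/21 = $3,308. Book value $5,954.
Year 6: $34,734 × 1/21 = $1,654. Book value $4,300.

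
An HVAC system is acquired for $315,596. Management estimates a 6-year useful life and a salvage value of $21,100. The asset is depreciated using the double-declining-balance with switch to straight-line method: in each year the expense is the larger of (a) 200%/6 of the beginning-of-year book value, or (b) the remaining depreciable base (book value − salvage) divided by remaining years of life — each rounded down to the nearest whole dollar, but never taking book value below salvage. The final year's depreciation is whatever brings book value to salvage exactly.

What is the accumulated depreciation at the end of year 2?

$175,330

Depreciable base = $315,596 − $21,100 = $294,496.
Year 1: DB = ⌊$315,596 × 200%/6⌋ = $105,198; SL = ⌊$294,496/6⌋ = $49,082 → take DB $105,198. Book value $210,398.
Year 2: DB = ⌊$210,398 × 200%/6⌋ = $70,132; SL = ⌊$189,298/5⌋ = $37,859 → take DB $70,132. Book value $140,266.
Accumulated through year 2 = $315,596 − $140,266 = $175,330.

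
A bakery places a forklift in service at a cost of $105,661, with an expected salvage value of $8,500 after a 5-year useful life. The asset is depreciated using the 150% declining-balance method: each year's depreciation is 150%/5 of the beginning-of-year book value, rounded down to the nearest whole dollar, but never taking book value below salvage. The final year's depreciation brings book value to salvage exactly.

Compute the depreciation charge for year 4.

$10,872

Depreciable base = $105,661 − $8,500 = $97,161.
Year 1: ⌊$105,661 × 150%/5⌋ = $31,698. Book value $73,963.
Year 2: ⌊$73,963 × 150%/5⌋ = $22,188. Book value $51,775.
Year 3: ⌊$51,775 × 150%/5⌋ = $15,532. Book value $36,243.
Year 4: ⌊$36,243 × 150%/5⌋ = $10,872. Book value $25,371.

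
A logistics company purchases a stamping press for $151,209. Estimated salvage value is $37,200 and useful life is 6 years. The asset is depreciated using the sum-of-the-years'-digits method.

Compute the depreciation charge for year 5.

$10,858

Depreciable base = $151,209 − $37,200 = $114,009.
Sum of the years' digits = 6+5+4+3+2+1 = 21.
Year 1: $114,009 × 6/21 = $32,574. Book value $118,635.
Year 2: $114,009 × 5/21 = $27,145. Book value $91,490.
Year 3: $114,009 × 4/21 = $21,716. Book value $69,774.
Year 4: $114,009 × 3/21 = $16,287. Book value $53,487.
Year 5: $114,009 × 2/21 = $10,858. Book value $42,629.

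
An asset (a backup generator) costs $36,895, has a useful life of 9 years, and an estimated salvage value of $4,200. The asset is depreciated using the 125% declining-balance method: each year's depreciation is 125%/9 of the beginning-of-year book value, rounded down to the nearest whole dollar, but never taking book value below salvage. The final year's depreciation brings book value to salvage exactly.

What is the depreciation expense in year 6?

Depreciable base = $36,895 − $4,200 = $32,695.
Year 1: ⌊$36,895 × 125%/9⌋ = $5,124. Book value $31,771.
Year 2: ⌊$31,771 × 125%/9⌋ = $4,412. Book value $27,359.
Year 3: ⌊$27,359 × 125%/9⌋ = $3,799. Book value $23,560.
Year 4: ⌊$23,560 × 125%/9⌋ = $3,272. Book value $20,288.
Year 5: ⌊$20,288 × 125%/9⌋ = $2,817. Book value $17,471.
Year 6: ⌊$17,471 × 125%/9⌋ = $2,426. Book value $15,045.

$2,426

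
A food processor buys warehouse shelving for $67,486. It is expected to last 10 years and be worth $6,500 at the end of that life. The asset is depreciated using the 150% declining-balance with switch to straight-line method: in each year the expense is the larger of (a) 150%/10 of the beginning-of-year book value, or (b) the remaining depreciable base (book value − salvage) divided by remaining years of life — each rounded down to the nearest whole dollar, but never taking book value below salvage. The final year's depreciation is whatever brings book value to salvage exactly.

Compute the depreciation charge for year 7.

Depreciable base = $67,486 − $6,500 = $60,986.
Year 1: DB = ⌊$67,486 × 150%/10⌋ = $10,122; SL = ⌊$60,986/10⌋ = $6,098 → take DB $10,122. Book value $57,364.
Year 2: DB = ⌊$57,364 × 150%/10⌋ = $8,604; SL = ⌊$50,864/9⌋ = $5,651 → take DB $8,604. Book value $48,760.
Year 3: DB = ⌊$48,760 × 150%/10⌋ = $7,314; SL = ⌊$42,260/8⌋ = $5,282 → take DB $7,314. Book value $41,446.
Year 4: DB = ⌊$41,446 × 150%/10⌋ = $6,216; SL = ⌊$34,946/7⌋ = $4,992 → take DB $6,216. Book value $35,230.
Year 5: DB = ⌊$35,230 × 150%/10⌋ = $5,284; SL = ⌊$28,730/6⌋ = $4,788 → take DB $5,284. Book value $29,946.
Year 6: DB = ⌊$29,946 × 150%/10⌋ = $4,491; SL = ⌊$23,446/5⌋ = $4,689 → take SL $4,689. Book value $25,257.
Year 7: DB = ⌊$25,257 × 150%/10⌋ = $3,788; SL = ⌊$18,757/4⌋ = $4,689 → take SL $4,689. Book value $20,568.

$4,689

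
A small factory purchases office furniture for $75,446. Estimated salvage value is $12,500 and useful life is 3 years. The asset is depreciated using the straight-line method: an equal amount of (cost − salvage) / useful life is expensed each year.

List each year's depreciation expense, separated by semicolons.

$20,982; $20,982; $20,982

Depreciable base = $75,446 − $12,500 = $62,946.
Annual expense = $62,946 / 3 = $20,982.
End of year 1: book value $54,464.
End of year 2: book value $33,482.
End of year 3: book value $12,500.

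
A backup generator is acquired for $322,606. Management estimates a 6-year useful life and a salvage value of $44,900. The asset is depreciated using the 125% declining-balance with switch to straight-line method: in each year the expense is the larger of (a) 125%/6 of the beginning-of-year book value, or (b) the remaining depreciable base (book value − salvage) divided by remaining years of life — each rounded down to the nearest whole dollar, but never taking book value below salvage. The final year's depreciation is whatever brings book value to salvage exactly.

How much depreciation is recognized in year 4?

$38,389

Depreciable base = $322,606 − $44,900 = $277,706.
Year 1: DB = ⌊$322,606 × 125%/6⌋ = $67,209; SL = ⌊$277,706/6⌋ = $46,284 → take DB $67,209. Book value $255,397.
Year 2: DB = ⌊$255,397 × 125%/6⌋ = $53,207; SL = ⌊$210,497/5⌋ = $42,099 → take DB $53,207. Book value $202,190.
Year 3: DB = ⌊$202,190 × 125%/6⌋ = $42,122; SL = ⌊$157,290/4⌋ = $39,322 → take DB $42,122. Book value $160,068.
Year 4: DB = ⌊$160,068 × 125%/6⌋ = $33,347; SL = ⌊$115,168/3⌋ = $38,389 → take SL $38,389. Book value $121,679.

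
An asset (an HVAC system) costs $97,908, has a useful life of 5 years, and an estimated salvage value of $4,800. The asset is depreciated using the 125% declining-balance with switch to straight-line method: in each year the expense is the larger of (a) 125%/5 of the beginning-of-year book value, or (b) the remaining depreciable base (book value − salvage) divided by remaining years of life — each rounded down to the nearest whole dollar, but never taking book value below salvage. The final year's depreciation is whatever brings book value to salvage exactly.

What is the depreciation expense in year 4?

Depreciable base = $97,908 − $4,800 = $93,108.
Year 1: DB = ⌊$97,908 × 125%/5⌋ = $24,477; SL = ⌊$93,108/5⌋ = $18,621 → take DB $24,477. Book value $73,431.
Year 2: DB = ⌊$73,431 × 125%/5⌋ = $18,357; SL = ⌊$68,631/4⌋ = $17,157 → take DB $18,357. Book value $55,074.
Year 3: DB = ⌊$55,074 × 125%/5⌋ = $13,768; SL = ⌊$50,274/3⌋ = $16,758 → take SL $16,758. Book value $38,316.
Year 4: DB = ⌊$38,316 × 125%/5⌋ = $9,579; SL = ⌊$33,516/2⌋ = $16,758 → take SL $16,758. Book value $21,558.

$16,758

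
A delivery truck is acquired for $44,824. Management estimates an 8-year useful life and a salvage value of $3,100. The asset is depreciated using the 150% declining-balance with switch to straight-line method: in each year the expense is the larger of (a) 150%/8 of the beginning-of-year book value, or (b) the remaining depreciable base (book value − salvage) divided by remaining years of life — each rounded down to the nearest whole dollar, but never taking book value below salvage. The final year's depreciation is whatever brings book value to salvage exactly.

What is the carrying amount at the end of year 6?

Depreciable base = $44,824 − $3,100 = $41,724.
Year 1: DB = ⌊$44,824 × 150%/8⌋ = $8,404; SL = ⌊$41,724/8⌋ = $5,215 → take DB $8,404. Book value $36,420.
Year 2: DB = ⌊$36,420 × 150%/8⌋ = $6,828; SL = ⌊$33,320/7⌋ = $4,760 → take DB $6,828. Book value $29,592.
Year 3: DB = ⌊$29,592 × 150%/8⌋ = $5,548; SL = ⌊$26,492/6⌋ = $4,415 → take DB $5,548. Book value $24,044.
Year 4: DB = ⌊$24,044 × 150%/8⌋ = $4,508; SL = ⌊$20,944/5⌋ = $4,188 → take DB $4,508. Book value $19,536.
Year 5: DB = ⌊$19,536 × 150%/8⌋ = $3,663; SL = ⌊$16,436/4⌋ = $4,109 → take SL $4,109. Book value $15,427.
Year 6: DB = ⌊$15,427 × 150%/8⌋ = $2,892; SL = ⌊$12,327/3⌋ = $4,109 → take SL $4,109. Book value $11,318.

$11,318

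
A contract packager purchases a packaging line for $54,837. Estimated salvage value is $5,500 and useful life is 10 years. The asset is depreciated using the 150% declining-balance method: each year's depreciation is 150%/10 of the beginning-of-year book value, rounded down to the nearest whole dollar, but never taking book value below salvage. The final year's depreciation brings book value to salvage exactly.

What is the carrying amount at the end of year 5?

Depreciable base = $54,837 − $5,500 = $49,337.
Year 1: ⌊$54,837 × 150%/10⌋ = $8,225. Book value $46,612.
Year 2: ⌊$46,612 × 150%/10⌋ = $6,991. Book value $39,621.
Year 3: ⌊$39,621 × 150%/10⌋ = $5,943. Book value $33,678.
Year 4: ⌊$33,678 × 150%/10⌋ = $5,051. Book value $28,627.
Year 5: ⌊$28,627 × 150%/10⌋ = $4,294. Book value $24,333.

$24,333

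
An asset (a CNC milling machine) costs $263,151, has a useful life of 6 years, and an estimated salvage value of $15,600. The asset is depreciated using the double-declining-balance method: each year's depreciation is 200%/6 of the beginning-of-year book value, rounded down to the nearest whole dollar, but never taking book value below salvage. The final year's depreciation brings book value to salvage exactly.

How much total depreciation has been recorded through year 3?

Depreciable base = $263,151 − $15,600 = $247,551.
Year 1: ⌊$263,151 × 200%/6⌋ = $87,717. Book value $175,434.
Year 2: ⌊$175,434 × 200%/6⌋ = $58,478. Book value $116,956.
Year 3: ⌊$116,956 × 200%/6⌋ = $38,985. Book value $77,971.
Accumulated through year 3 = $263,151 − $77,971 = $185,180.

$185,180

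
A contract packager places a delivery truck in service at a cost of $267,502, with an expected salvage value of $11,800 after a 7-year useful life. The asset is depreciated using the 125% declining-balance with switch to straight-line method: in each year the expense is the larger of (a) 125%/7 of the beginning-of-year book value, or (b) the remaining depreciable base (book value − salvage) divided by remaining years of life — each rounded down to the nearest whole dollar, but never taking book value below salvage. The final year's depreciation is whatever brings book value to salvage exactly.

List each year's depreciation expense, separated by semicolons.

$47,768; $39,238; $33,739; $33,739; $33,739; $33,739; $33,740

Depreciable base = $267,502 − $11,800 = $255,702.
Year 1: DB = ⌊$267,502 × 125%/7⌋ = $47,768; SL = ⌊$255,702/7⌋ = $36,528 → take DB $47,768. Book value $219,734.
Year 2: DB = ⌊$219,734 × 125%/7⌋ = $39,238; SL = ⌊$207,934/6⌋ = $34,655 → take DB $39,238. Book value $180,496.
Year 3: DB = ⌊$180,496 × 125%/7⌋ = $32,231; SL = ⌊$168,696/5⌋ = $33,739 → take SL $33,739. Book value $146,757.
Year 4: DB = ⌊$146,757 × 125%/7⌋ = $26,206; SL = ⌊$134,957/4⌋ = $33,739 → take SL $33,739. Book value $113,018.
Year 5: DB = ⌊$113,018 × 125%/7⌋ = $20,181; SL = ⌊$101,218/3⌋ = $33,739 → take SL $33,739. Book value $79,279.
Year 6: DB = ⌊$79,279 × 125%/7⌋ = $14,156; SL = ⌊$67,479/2⌋ = $33,739 → take SL $33,739. Book value $45,540.
Year 7 (final): $45,540 − $11,800 = $33,740. Book value $11,800.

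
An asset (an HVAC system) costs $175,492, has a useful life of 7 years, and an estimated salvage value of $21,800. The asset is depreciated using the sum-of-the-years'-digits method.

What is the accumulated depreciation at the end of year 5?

$137,225

Depreciable base = $175,492 − $21,800 = $153,692.
Sum of the years' digits = 7+6+5+4+3+2+1 = 28.
Year 1: $153,692 × 7/28 = $38,423. Book value $137,069.
Year 2: $153,692 × 6/28 = $32,934. Book value $104,135.
Year 3: $153,692 × 5/28 = $27,445. Book value $76,690.
Year 4: $153,692 × 4/28 = $21,956. Book value $54,734.
Year 5: $153,692 × 3/28 = $16,467. Book value $38,267.
Accumulated through year 5 = $175,492 − $38,267 = $137,225.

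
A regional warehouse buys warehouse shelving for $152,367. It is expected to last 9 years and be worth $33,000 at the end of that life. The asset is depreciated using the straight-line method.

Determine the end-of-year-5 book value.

Depreciable base = $152,367 − $33,000 = $119,367.
Annual expense = $119,367 / 9 = $13,263.
End of year 1: book value $139,104.
End of year 2: book value $125,841.
End of year 3: book value $112,578.
End of year 4: book value $99,315.
End of year 5: book value $86,052.

$86,052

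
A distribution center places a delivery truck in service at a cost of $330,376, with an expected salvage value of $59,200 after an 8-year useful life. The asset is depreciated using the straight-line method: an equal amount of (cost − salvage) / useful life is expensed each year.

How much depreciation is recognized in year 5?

Depreciable base = $330,376 − $59,200 = $271,176.
Annual expense = $271,176 / 8 = $33,897.

$33,897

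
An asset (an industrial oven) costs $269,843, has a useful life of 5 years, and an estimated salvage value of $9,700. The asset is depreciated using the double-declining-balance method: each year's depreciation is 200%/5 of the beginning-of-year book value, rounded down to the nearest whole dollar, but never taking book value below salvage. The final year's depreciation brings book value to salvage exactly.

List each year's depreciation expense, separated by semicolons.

Depreciable base = $269,843 − $9,700 = $260,143.
Year 1: ⌊$269,843 × 200%/5⌋ = $107,937. Book value $161,906.
Year 2: ⌊$161,906 × 200%/5⌋ = $64,762. Book value $97,144.
Year 3: ⌊$97,144 × 200%/5⌋ = $38,857. Book value $58,287.
Year 4: ⌊$58,287 × 200%/5⌋ = $23,314. Book value $34,973.
Year 5 (final): $34,973 − $9,700 = $25,273. Book value $9,700.

$107,937; $64,762; $38,857; $23,314; $25,273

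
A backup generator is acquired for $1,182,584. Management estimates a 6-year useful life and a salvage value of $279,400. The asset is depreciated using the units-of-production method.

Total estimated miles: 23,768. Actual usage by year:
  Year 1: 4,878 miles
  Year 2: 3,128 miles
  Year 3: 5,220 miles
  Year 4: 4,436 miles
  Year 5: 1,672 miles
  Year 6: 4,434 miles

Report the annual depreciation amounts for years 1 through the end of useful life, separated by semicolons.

Depreciable base = $1,182,584 − $279,400 = $903,184.
Rate = $903,184 / 23,768 miles = $38 per mile.
Year 1: 4,878 × $38 = $185,364. Book value $997,220.
Year 2: 3,128 × $38 = $118,864. Book value $878,356.
Year 3: 5,220 × $38 = $198,360. Book value $679,996.
Year 4: 4,436 × $38 = $168,568. Book value $511,428.
Year 5: 1,672 × $38 = $63,536. Book value $447,892.
Year 6: 4,434 × $38 = $168,492. Book value $279,400.

$185,364; $118,864; $198,360; $168,568; $63,536; $168,492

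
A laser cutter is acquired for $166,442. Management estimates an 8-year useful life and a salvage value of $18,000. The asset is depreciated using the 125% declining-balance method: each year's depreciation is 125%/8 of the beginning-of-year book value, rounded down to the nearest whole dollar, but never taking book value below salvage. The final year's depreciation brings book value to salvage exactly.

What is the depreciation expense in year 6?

$11,121

Depreciable base = $166,442 − $18,000 = $148,442.
Year 1: ⌊$166,442 × 125%/8⌋ = $26,006. Book value $140,436.
Year 2: ⌊$140,436 × 125%/8⌋ = $21,943. Book value $118,493.
Year 3: ⌊$118,493 × 125%/8⌋ = $18,514. Book value $99,979.
Year 4: ⌊$99,979 × 125%/8⌋ = $15,621. Book value $84,358.
Year 5: ⌊$84,358 × 125%/8⌋ = $13,180. Book value $71,178.
Year 6: ⌊$71,178 × 125%/8⌋ = $11,121. Book value $60,057.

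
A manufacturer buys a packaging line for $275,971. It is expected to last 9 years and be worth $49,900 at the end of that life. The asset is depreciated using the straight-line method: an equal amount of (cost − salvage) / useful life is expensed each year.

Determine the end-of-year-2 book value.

$225,733

Depreciable base = $275,971 − $49,900 = $226,071.
Annual expense = $226,071 / 9 = $25,119.
End of year 1: book value $250,852.
End of year 2: book value $225,733.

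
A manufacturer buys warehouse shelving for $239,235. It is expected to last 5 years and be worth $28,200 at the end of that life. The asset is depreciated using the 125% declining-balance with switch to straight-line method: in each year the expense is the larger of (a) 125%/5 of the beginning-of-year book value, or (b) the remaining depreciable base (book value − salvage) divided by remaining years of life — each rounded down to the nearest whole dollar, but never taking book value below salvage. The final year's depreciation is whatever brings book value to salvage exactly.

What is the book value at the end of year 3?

Depreciable base = $239,235 − $28,200 = $211,035.
Year 1: DB = ⌊$239,235 × 125%/5⌋ = $59,808; SL = ⌊$211,035/5⌋ = $42,207 → take DB $59,808. Book value $179,427.
Year 2: DB = ⌊$179,427 × 125%/5⌋ = $44,856; SL = ⌊$151,227/4⌋ = $37,806 → take DB $44,856. Book value $134,571.
Year 3: DB = ⌊$134,571 × 125%/5⌋ = $33,642; SL = ⌊$106,371/3⌋ = $35,457 → take SL $35,457. Book value $99,114.

$99,114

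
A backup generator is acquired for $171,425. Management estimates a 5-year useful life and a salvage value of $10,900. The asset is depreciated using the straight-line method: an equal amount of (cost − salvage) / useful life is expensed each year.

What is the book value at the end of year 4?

Depreciable base = $171,425 − $10,900 = $160,525.
Annual expense = $160,525 / 5 = $32,105.
End of year 1: book value $139,320.
End of year 2: book value $107,215.
End of year 3: book value $75,110.
End of year 4: book value $43,005.

$43,005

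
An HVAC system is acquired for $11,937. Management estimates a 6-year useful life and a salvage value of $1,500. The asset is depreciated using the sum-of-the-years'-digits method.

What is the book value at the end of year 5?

Depreciable base = $11,937 − $1,500 = $10,437.
Sum of the years' digits = 6+5+4+3+2+1 = 21.
Year 1: $10,437 × 6/21 = $2,982. Book value $8,955.
Year 2: $10,437 × 5/21 = $2,485. Book value $6,470.
Year 3: $10,437 × 4/21 = $1,988. Book value $4,482.
Year 4: $10,437 × 3/21 = $1,491. Book value $2,991.
Year 5: $10,437 × 2/21 = $994. Book value $1,997.

$1,997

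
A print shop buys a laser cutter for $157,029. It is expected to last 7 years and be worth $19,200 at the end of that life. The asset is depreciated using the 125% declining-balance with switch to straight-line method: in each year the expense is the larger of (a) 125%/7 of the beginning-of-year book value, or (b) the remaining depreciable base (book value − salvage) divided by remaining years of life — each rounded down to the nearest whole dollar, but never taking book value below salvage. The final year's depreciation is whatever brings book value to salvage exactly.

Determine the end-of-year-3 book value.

Depreciable base = $157,029 − $19,200 = $137,829.
Year 1: DB = ⌊$157,029 × 125%/7⌋ = $28,040; SL = ⌊$137,829/7⌋ = $19,689 → take DB $28,040. Book value $128,989.
Year 2: DB = ⌊$128,989 × 125%/7⌋ = $23,033; SL = ⌊$109,789/6⌋ = $18,298 → take DB $23,033. Book value $105,956.
Year 3: DB = ⌊$105,956 × 125%/7⌋ = $18,920; SL = ⌊$86,756/5⌋ = $17,351 → take DB $18,920. Book value $87,036.

$87,036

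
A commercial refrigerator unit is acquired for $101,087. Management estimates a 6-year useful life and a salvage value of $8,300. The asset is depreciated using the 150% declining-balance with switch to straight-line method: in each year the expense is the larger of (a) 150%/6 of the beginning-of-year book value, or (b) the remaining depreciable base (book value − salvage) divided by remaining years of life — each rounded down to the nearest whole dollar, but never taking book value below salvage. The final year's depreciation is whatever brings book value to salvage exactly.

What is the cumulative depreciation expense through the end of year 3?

$58,440

Depreciable base = $101,087 − $8,300 = $92,787.
Year 1: DB = ⌊$101,087 × 150%/6⌋ = $25,271; SL = ⌊$92,787/6⌋ = $15,464 → take DB $25,271. Book value $75,816.
Year 2: DB = ⌊$75,816 × 150%/6⌋ = $18,954; SL = ⌊$67,516/5⌋ = $13,503 → take DB $18,954. Book value $56,862.
Year 3: DB = ⌊$56,862 × 150%/6⌋ = $14,215; SL = ⌊$48,562/4⌋ = $12,140 → take DB $14,215. Book value $42,647.
Accumulated through year 3 = $101,087 − $42,647 = $58,440.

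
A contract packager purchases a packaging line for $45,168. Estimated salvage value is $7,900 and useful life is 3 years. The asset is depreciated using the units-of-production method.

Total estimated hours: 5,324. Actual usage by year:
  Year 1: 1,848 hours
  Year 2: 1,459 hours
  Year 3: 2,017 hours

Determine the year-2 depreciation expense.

Depreciable base = $45,168 − $7,900 = $37,268.
Rate = $37,268 / 5,324 hours = $7 per hour.
Year 1: 1,848 × $7 = $12,936. Book value $32,232.
Year 2: 1,459 × $7 = $10,213. Book value $22,019.

$10,213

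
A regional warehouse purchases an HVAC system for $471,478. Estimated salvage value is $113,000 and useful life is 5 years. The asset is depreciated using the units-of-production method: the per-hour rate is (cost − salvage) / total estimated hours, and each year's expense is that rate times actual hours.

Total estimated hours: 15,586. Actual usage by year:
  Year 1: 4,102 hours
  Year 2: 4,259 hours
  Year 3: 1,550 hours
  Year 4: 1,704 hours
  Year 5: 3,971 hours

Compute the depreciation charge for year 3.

$35,650

Depreciable base = $471,478 − $113,000 = $358,478.
Rate = $358,478 / 15,586 hours = $23 per hour.
Year 1: 4,102 × $23 = $94,346. Book value $377,132.
Year 2: 4,259 × $23 = $97,957. Book value $279,175.
Year 3: 1,550 × $23 = $35,650. Book value $243,525.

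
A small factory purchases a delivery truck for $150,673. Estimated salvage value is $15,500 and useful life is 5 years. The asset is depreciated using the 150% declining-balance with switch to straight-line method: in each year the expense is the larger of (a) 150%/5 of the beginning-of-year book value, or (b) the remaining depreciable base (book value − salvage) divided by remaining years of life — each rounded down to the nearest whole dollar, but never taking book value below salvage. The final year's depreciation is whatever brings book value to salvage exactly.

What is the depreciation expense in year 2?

Depreciable base = $150,673 − $15,500 = $135,173.
Year 1: DB = ⌊$150,673 × 150%/5⌋ = $45,201; SL = ⌊$135,173/5⌋ = $27,034 → take DB $45,201. Book value $105,472.
Year 2: DB = ⌊$105,472 × 150%/5⌋ = $31,641; SL = ⌊$89,972/4⌋ = $22,493 → take DB $31,641. Book value $73,831.

$31,641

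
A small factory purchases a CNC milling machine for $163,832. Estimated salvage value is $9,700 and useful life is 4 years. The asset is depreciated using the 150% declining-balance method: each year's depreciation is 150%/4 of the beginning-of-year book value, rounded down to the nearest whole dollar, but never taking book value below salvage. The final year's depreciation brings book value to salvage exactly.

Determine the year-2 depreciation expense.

Depreciable base = $163,832 − $9,700 = $154,132.
Year 1: ⌊$163,832 × 150%/4⌋ = $61,437. Book value $102,395.
Year 2: ⌊$102,395 × 150%/4⌋ = $38,398. Book value $63,997.

$38,398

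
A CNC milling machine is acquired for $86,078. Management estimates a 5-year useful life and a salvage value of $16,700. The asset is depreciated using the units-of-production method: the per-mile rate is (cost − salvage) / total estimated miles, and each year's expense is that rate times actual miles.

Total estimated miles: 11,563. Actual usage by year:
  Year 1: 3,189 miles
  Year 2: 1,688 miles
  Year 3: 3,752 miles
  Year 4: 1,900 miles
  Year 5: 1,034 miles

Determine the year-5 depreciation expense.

$6,204

Depreciable base = $86,078 − $16,700 = $69,378.
Rate = $69,378 / 11,563 miles = $6 per mile.
Year 1: 3,189 × $6 = $19,134. Book value $66,944.
Year 2: 1,688 × $6 = $10,128. Book value $56,816.
Year 3: 3,752 × $6 = $22,512. Book value $34,304.
Year 4: 1,900 × $6 = $11,400. Book value $22,904.
Year 5: 1,034 × $6 = $6,204. Book value $16,700.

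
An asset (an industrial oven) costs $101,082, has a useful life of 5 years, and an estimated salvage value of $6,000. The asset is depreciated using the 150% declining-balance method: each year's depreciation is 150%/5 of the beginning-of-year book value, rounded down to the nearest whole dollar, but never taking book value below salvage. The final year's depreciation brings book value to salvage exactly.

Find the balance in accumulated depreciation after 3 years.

$66,410

Depreciable base = $101,082 − $6,000 = $95,082.
Year 1: ⌊$101,082 × 150%/5⌋ = $30,324. Book value $70,758.
Year 2: ⌊$70,758 × 150%/5⌋ = $21,227. Book value $49,531.
Year 3: ⌊$49,531 × 150%/5⌋ = $14,859. Book value $34,672.
Accumulated through year 3 = $101,082 − $34,672 = $66,410.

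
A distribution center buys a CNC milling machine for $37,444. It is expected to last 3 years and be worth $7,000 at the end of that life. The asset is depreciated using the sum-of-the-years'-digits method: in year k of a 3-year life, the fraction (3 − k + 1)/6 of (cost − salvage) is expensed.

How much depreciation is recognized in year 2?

Depreciable base = $37,444 − $7,000 = $30,444.
Sum of the years' digits = 3+2+1 = 6.
Year 1: $30,444 × 3/6 = $15,222. Book value $22,222.
Year 2: $30,444 × 2/6 = $10,148. Book value $12,074.

$10,148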